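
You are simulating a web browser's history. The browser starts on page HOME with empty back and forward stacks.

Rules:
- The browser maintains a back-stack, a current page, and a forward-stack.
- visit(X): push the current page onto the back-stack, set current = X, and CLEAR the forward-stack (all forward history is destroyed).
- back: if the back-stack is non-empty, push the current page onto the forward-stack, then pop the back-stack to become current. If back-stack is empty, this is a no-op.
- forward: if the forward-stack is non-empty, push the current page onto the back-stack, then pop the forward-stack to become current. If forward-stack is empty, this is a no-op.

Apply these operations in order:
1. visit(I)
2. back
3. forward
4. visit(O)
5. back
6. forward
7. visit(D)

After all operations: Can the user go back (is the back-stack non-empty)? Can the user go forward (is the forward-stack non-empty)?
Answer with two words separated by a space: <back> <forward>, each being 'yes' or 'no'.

Answer: yes no

Derivation:
After 1 (visit(I)): cur=I back=1 fwd=0
After 2 (back): cur=HOME back=0 fwd=1
After 3 (forward): cur=I back=1 fwd=0
After 4 (visit(O)): cur=O back=2 fwd=0
After 5 (back): cur=I back=1 fwd=1
After 6 (forward): cur=O back=2 fwd=0
After 7 (visit(D)): cur=D back=3 fwd=0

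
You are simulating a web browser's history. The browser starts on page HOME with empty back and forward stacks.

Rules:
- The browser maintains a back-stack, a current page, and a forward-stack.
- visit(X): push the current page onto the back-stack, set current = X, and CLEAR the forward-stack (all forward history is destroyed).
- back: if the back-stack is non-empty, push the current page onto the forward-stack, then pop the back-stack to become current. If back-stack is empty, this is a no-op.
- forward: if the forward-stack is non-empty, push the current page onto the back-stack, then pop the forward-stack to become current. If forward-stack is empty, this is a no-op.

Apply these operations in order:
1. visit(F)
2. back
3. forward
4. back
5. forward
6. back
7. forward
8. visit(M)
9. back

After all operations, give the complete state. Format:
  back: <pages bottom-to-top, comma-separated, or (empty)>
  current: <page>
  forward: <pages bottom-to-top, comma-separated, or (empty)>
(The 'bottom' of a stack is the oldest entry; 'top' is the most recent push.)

After 1 (visit(F)): cur=F back=1 fwd=0
After 2 (back): cur=HOME back=0 fwd=1
After 3 (forward): cur=F back=1 fwd=0
After 4 (back): cur=HOME back=0 fwd=1
After 5 (forward): cur=F back=1 fwd=0
After 6 (back): cur=HOME back=0 fwd=1
After 7 (forward): cur=F back=1 fwd=0
After 8 (visit(M)): cur=M back=2 fwd=0
After 9 (back): cur=F back=1 fwd=1

Answer: back: HOME
current: F
forward: M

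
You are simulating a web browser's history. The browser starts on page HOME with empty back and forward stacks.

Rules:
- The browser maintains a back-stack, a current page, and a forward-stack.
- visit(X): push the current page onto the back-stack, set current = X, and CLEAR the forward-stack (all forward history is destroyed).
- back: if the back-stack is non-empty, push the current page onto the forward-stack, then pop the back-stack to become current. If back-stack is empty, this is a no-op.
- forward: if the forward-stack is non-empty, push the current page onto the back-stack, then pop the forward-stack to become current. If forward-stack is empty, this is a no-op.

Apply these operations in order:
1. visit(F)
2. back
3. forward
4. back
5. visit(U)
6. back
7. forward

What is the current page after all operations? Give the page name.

After 1 (visit(F)): cur=F back=1 fwd=0
After 2 (back): cur=HOME back=0 fwd=1
After 3 (forward): cur=F back=1 fwd=0
After 4 (back): cur=HOME back=0 fwd=1
After 5 (visit(U)): cur=U back=1 fwd=0
After 6 (back): cur=HOME back=0 fwd=1
After 7 (forward): cur=U back=1 fwd=0

Answer: U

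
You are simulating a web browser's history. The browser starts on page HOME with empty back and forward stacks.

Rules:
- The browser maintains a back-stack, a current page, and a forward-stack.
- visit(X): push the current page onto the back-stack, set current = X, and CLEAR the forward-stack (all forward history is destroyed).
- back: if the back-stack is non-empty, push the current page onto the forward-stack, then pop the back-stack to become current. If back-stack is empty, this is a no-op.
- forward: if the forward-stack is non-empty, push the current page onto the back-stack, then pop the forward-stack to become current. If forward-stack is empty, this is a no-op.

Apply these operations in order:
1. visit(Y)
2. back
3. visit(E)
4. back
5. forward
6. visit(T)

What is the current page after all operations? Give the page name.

Answer: T

Derivation:
After 1 (visit(Y)): cur=Y back=1 fwd=0
After 2 (back): cur=HOME back=0 fwd=1
After 3 (visit(E)): cur=E back=1 fwd=0
After 4 (back): cur=HOME back=0 fwd=1
After 5 (forward): cur=E back=1 fwd=0
After 6 (visit(T)): cur=T back=2 fwd=0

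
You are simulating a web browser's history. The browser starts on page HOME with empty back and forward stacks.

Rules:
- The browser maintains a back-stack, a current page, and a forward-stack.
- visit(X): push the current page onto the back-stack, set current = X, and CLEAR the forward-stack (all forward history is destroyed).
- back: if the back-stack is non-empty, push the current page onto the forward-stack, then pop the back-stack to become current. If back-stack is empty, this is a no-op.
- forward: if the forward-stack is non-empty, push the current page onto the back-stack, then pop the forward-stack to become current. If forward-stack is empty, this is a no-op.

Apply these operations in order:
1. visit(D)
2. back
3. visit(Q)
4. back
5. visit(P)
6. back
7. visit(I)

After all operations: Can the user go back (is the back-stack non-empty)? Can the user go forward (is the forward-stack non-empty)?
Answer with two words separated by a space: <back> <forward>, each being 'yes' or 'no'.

After 1 (visit(D)): cur=D back=1 fwd=0
After 2 (back): cur=HOME back=0 fwd=1
After 3 (visit(Q)): cur=Q back=1 fwd=0
After 4 (back): cur=HOME back=0 fwd=1
After 5 (visit(P)): cur=P back=1 fwd=0
After 6 (back): cur=HOME back=0 fwd=1
After 7 (visit(I)): cur=I back=1 fwd=0

Answer: yes no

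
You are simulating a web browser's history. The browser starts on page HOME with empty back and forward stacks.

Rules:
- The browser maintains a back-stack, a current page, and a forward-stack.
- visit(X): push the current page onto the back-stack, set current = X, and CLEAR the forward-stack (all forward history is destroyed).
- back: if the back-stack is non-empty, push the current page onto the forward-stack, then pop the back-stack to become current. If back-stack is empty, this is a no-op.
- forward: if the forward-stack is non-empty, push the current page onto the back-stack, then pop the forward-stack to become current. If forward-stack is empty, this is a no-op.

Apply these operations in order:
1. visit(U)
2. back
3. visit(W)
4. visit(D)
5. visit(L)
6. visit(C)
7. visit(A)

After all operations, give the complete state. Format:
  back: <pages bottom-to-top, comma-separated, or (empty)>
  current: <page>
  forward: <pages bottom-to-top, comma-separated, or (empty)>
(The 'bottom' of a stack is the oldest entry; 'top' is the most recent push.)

Answer: back: HOME,W,D,L,C
current: A
forward: (empty)

Derivation:
After 1 (visit(U)): cur=U back=1 fwd=0
After 2 (back): cur=HOME back=0 fwd=1
After 3 (visit(W)): cur=W back=1 fwd=0
After 4 (visit(D)): cur=D back=2 fwd=0
After 5 (visit(L)): cur=L back=3 fwd=0
After 6 (visit(C)): cur=C back=4 fwd=0
After 7 (visit(A)): cur=A back=5 fwd=0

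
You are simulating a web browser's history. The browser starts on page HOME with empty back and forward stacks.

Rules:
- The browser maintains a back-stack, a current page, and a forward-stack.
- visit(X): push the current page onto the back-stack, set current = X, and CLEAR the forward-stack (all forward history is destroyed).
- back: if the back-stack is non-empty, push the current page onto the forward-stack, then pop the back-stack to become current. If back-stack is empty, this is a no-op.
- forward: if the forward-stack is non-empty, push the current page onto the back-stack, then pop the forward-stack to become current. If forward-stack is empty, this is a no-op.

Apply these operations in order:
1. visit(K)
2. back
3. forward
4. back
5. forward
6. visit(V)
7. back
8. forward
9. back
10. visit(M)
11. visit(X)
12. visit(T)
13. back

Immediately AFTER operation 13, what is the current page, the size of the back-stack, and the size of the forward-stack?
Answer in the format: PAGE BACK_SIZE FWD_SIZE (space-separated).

After 1 (visit(K)): cur=K back=1 fwd=0
After 2 (back): cur=HOME back=0 fwd=1
After 3 (forward): cur=K back=1 fwd=0
After 4 (back): cur=HOME back=0 fwd=1
After 5 (forward): cur=K back=1 fwd=0
After 6 (visit(V)): cur=V back=2 fwd=0
After 7 (back): cur=K back=1 fwd=1
After 8 (forward): cur=V back=2 fwd=0
After 9 (back): cur=K back=1 fwd=1
After 10 (visit(M)): cur=M back=2 fwd=0
After 11 (visit(X)): cur=X back=3 fwd=0
After 12 (visit(T)): cur=T back=4 fwd=0
After 13 (back): cur=X back=3 fwd=1

X 3 1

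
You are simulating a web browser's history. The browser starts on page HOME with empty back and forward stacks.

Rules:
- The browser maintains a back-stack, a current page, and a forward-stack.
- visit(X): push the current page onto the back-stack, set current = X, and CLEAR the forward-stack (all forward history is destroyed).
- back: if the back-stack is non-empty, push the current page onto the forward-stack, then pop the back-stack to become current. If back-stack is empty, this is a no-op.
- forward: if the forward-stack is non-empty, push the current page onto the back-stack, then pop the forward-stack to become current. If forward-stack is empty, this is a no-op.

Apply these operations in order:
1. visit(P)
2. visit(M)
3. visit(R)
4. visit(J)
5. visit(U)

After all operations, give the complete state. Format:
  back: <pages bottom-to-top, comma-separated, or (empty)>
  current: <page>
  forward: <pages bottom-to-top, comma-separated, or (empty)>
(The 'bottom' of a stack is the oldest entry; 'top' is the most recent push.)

Answer: back: HOME,P,M,R,J
current: U
forward: (empty)

Derivation:
After 1 (visit(P)): cur=P back=1 fwd=0
After 2 (visit(M)): cur=M back=2 fwd=0
After 3 (visit(R)): cur=R back=3 fwd=0
After 4 (visit(J)): cur=J back=4 fwd=0
After 5 (visit(U)): cur=U back=5 fwd=0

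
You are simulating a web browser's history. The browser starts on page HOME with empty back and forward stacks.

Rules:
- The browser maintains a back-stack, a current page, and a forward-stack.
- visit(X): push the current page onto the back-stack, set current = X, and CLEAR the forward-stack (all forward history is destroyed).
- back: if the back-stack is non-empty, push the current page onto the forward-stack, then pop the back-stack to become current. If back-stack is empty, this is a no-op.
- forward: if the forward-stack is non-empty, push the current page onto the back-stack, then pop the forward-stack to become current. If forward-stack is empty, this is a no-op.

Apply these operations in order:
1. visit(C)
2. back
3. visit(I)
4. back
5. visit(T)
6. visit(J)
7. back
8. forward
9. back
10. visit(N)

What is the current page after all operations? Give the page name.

Answer: N

Derivation:
After 1 (visit(C)): cur=C back=1 fwd=0
After 2 (back): cur=HOME back=0 fwd=1
After 3 (visit(I)): cur=I back=1 fwd=0
After 4 (back): cur=HOME back=0 fwd=1
After 5 (visit(T)): cur=T back=1 fwd=0
After 6 (visit(J)): cur=J back=2 fwd=0
After 7 (back): cur=T back=1 fwd=1
After 8 (forward): cur=J back=2 fwd=0
After 9 (back): cur=T back=1 fwd=1
After 10 (visit(N)): cur=N back=2 fwd=0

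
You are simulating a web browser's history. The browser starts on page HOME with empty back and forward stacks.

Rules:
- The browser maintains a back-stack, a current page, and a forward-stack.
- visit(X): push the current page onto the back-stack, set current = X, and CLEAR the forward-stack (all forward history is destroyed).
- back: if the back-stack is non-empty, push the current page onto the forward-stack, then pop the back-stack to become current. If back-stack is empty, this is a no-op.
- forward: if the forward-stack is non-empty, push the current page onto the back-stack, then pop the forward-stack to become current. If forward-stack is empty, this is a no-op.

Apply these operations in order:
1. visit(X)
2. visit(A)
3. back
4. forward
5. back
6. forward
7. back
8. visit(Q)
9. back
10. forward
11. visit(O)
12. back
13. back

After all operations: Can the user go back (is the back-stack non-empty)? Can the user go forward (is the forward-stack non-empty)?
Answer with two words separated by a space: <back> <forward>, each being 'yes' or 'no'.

Answer: yes yes

Derivation:
After 1 (visit(X)): cur=X back=1 fwd=0
After 2 (visit(A)): cur=A back=2 fwd=0
After 3 (back): cur=X back=1 fwd=1
After 4 (forward): cur=A back=2 fwd=0
After 5 (back): cur=X back=1 fwd=1
After 6 (forward): cur=A back=2 fwd=0
After 7 (back): cur=X back=1 fwd=1
After 8 (visit(Q)): cur=Q back=2 fwd=0
After 9 (back): cur=X back=1 fwd=1
After 10 (forward): cur=Q back=2 fwd=0
After 11 (visit(O)): cur=O back=3 fwd=0
After 12 (back): cur=Q back=2 fwd=1
After 13 (back): cur=X back=1 fwd=2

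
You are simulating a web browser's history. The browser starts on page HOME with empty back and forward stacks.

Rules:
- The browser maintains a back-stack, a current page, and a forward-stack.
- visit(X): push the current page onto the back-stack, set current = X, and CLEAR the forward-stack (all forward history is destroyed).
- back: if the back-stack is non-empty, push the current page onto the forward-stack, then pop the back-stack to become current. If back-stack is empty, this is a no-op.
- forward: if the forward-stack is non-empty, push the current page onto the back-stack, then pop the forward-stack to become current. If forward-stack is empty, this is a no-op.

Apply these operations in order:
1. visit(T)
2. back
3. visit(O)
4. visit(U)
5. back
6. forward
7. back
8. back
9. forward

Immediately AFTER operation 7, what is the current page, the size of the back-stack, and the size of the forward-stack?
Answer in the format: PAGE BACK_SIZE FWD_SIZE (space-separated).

After 1 (visit(T)): cur=T back=1 fwd=0
After 2 (back): cur=HOME back=0 fwd=1
After 3 (visit(O)): cur=O back=1 fwd=0
After 4 (visit(U)): cur=U back=2 fwd=0
After 5 (back): cur=O back=1 fwd=1
After 6 (forward): cur=U back=2 fwd=0
After 7 (back): cur=O back=1 fwd=1

O 1 1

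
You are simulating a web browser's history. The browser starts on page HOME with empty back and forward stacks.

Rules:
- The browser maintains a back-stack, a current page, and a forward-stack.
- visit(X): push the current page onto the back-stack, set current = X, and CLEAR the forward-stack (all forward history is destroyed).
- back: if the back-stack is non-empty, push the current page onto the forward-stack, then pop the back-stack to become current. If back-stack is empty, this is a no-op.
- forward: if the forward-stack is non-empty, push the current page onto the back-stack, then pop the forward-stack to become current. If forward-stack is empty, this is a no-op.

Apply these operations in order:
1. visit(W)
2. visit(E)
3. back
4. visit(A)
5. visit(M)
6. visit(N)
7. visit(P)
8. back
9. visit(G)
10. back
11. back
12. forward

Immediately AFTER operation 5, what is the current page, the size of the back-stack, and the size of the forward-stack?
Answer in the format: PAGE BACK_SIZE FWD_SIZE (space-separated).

After 1 (visit(W)): cur=W back=1 fwd=0
After 2 (visit(E)): cur=E back=2 fwd=0
After 3 (back): cur=W back=1 fwd=1
After 4 (visit(A)): cur=A back=2 fwd=0
After 5 (visit(M)): cur=M back=3 fwd=0

M 3 0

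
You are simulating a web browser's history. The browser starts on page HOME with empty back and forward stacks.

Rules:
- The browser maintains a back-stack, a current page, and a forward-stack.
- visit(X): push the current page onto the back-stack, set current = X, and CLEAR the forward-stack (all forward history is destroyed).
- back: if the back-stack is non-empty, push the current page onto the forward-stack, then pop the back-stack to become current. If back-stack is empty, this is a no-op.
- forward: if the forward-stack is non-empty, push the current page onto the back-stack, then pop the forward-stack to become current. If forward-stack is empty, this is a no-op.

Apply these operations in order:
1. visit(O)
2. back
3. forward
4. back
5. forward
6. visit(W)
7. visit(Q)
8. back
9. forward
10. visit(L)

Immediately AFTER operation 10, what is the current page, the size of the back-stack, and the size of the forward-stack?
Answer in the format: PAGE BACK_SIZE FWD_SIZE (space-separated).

After 1 (visit(O)): cur=O back=1 fwd=0
After 2 (back): cur=HOME back=0 fwd=1
After 3 (forward): cur=O back=1 fwd=0
After 4 (back): cur=HOME back=0 fwd=1
After 5 (forward): cur=O back=1 fwd=0
After 6 (visit(W)): cur=W back=2 fwd=0
After 7 (visit(Q)): cur=Q back=3 fwd=0
After 8 (back): cur=W back=2 fwd=1
After 9 (forward): cur=Q back=3 fwd=0
After 10 (visit(L)): cur=L back=4 fwd=0

L 4 0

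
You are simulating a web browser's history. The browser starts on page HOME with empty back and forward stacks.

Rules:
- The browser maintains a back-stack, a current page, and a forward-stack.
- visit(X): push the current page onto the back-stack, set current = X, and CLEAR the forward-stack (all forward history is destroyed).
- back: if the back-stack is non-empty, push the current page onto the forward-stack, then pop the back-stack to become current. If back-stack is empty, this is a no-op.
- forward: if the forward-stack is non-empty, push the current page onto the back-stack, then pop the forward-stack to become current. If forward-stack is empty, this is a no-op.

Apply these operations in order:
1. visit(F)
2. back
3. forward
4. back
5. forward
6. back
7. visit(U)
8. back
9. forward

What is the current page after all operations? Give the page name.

Answer: U

Derivation:
After 1 (visit(F)): cur=F back=1 fwd=0
After 2 (back): cur=HOME back=0 fwd=1
After 3 (forward): cur=F back=1 fwd=0
After 4 (back): cur=HOME back=0 fwd=1
After 5 (forward): cur=F back=1 fwd=0
After 6 (back): cur=HOME back=0 fwd=1
After 7 (visit(U)): cur=U back=1 fwd=0
After 8 (back): cur=HOME back=0 fwd=1
After 9 (forward): cur=U back=1 fwd=0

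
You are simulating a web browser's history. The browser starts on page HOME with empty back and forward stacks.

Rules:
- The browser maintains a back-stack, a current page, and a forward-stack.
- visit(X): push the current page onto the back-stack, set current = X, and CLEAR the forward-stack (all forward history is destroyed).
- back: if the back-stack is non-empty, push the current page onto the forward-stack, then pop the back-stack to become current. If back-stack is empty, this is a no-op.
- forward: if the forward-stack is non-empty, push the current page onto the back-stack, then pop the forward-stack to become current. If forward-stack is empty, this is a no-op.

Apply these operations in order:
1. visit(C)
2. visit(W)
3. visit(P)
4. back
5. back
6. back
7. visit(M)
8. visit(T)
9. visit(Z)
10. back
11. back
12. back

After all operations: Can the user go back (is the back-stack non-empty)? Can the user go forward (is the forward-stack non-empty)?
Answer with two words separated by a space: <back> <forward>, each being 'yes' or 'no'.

Answer: no yes

Derivation:
After 1 (visit(C)): cur=C back=1 fwd=0
After 2 (visit(W)): cur=W back=2 fwd=0
After 3 (visit(P)): cur=P back=3 fwd=0
After 4 (back): cur=W back=2 fwd=1
After 5 (back): cur=C back=1 fwd=2
After 6 (back): cur=HOME back=0 fwd=3
After 7 (visit(M)): cur=M back=1 fwd=0
After 8 (visit(T)): cur=T back=2 fwd=0
After 9 (visit(Z)): cur=Z back=3 fwd=0
After 10 (back): cur=T back=2 fwd=1
After 11 (back): cur=M back=1 fwd=2
After 12 (back): cur=HOME back=0 fwd=3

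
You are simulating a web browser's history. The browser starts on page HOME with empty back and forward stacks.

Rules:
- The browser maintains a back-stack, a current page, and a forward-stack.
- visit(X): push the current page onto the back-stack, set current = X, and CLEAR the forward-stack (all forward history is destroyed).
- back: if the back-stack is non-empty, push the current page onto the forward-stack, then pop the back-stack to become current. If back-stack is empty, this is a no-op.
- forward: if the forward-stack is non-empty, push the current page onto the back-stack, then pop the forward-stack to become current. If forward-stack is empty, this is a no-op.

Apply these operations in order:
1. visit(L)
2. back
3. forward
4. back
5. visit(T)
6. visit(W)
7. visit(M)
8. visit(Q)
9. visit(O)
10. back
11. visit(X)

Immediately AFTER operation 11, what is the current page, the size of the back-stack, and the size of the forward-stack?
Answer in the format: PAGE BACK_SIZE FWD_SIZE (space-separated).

After 1 (visit(L)): cur=L back=1 fwd=0
After 2 (back): cur=HOME back=0 fwd=1
After 3 (forward): cur=L back=1 fwd=0
After 4 (back): cur=HOME back=0 fwd=1
After 5 (visit(T)): cur=T back=1 fwd=0
After 6 (visit(W)): cur=W back=2 fwd=0
After 7 (visit(M)): cur=M back=3 fwd=0
After 8 (visit(Q)): cur=Q back=4 fwd=0
After 9 (visit(O)): cur=O back=5 fwd=0
After 10 (back): cur=Q back=4 fwd=1
After 11 (visit(X)): cur=X back=5 fwd=0

X 5 0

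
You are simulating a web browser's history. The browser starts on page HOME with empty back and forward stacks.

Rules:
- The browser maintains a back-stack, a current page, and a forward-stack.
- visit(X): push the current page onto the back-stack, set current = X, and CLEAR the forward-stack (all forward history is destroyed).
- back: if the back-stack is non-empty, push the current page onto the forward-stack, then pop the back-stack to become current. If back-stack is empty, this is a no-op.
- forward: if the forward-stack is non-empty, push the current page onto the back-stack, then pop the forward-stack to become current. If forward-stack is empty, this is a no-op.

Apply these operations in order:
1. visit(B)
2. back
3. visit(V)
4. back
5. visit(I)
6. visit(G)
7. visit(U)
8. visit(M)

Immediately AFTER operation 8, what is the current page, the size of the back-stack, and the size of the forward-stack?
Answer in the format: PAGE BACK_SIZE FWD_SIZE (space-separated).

After 1 (visit(B)): cur=B back=1 fwd=0
After 2 (back): cur=HOME back=0 fwd=1
After 3 (visit(V)): cur=V back=1 fwd=0
After 4 (back): cur=HOME back=0 fwd=1
After 5 (visit(I)): cur=I back=1 fwd=0
After 6 (visit(G)): cur=G back=2 fwd=0
After 7 (visit(U)): cur=U back=3 fwd=0
After 8 (visit(M)): cur=M back=4 fwd=0

M 4 0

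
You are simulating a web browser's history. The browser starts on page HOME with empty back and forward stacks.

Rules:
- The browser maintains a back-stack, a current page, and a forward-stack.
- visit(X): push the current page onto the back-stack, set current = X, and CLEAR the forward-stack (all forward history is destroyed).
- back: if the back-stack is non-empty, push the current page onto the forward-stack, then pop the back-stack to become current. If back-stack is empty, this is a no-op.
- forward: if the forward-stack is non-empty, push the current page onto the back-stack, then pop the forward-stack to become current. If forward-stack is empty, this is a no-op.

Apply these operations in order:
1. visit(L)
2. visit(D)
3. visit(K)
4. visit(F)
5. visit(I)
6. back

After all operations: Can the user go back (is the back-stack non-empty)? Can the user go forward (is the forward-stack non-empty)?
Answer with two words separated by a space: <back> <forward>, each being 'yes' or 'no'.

Answer: yes yes

Derivation:
After 1 (visit(L)): cur=L back=1 fwd=0
After 2 (visit(D)): cur=D back=2 fwd=0
After 3 (visit(K)): cur=K back=3 fwd=0
After 4 (visit(F)): cur=F back=4 fwd=0
After 5 (visit(I)): cur=I back=5 fwd=0
After 6 (back): cur=F back=4 fwd=1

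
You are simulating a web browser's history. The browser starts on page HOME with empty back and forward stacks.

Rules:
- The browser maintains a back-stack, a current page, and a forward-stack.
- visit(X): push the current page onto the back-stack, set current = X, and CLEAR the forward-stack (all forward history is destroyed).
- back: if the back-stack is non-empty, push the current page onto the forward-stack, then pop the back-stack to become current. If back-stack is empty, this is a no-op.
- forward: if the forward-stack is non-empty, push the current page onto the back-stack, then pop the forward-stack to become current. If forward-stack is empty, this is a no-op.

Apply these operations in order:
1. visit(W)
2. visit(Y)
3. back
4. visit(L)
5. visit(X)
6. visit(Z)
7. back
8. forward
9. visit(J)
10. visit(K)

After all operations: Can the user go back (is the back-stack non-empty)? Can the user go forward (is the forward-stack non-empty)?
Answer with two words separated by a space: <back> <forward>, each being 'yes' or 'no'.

Answer: yes no

Derivation:
After 1 (visit(W)): cur=W back=1 fwd=0
After 2 (visit(Y)): cur=Y back=2 fwd=0
After 3 (back): cur=W back=1 fwd=1
After 4 (visit(L)): cur=L back=2 fwd=0
After 5 (visit(X)): cur=X back=3 fwd=0
After 6 (visit(Z)): cur=Z back=4 fwd=0
After 7 (back): cur=X back=3 fwd=1
After 8 (forward): cur=Z back=4 fwd=0
After 9 (visit(J)): cur=J back=5 fwd=0
After 10 (visit(K)): cur=K back=6 fwd=0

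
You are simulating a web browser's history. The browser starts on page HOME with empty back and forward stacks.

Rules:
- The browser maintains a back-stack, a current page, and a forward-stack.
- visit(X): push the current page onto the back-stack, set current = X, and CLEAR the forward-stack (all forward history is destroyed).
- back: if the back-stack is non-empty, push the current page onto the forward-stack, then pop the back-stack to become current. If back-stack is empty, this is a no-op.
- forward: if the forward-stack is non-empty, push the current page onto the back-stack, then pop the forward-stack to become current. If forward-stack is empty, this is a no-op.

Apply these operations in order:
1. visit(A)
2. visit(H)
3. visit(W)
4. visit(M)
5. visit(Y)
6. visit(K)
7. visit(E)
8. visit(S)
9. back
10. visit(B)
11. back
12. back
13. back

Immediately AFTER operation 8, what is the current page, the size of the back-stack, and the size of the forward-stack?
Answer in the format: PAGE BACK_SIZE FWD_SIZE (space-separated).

After 1 (visit(A)): cur=A back=1 fwd=0
After 2 (visit(H)): cur=H back=2 fwd=0
After 3 (visit(W)): cur=W back=3 fwd=0
After 4 (visit(M)): cur=M back=4 fwd=0
After 5 (visit(Y)): cur=Y back=5 fwd=0
After 6 (visit(K)): cur=K back=6 fwd=0
After 7 (visit(E)): cur=E back=7 fwd=0
After 8 (visit(S)): cur=S back=8 fwd=0

S 8 0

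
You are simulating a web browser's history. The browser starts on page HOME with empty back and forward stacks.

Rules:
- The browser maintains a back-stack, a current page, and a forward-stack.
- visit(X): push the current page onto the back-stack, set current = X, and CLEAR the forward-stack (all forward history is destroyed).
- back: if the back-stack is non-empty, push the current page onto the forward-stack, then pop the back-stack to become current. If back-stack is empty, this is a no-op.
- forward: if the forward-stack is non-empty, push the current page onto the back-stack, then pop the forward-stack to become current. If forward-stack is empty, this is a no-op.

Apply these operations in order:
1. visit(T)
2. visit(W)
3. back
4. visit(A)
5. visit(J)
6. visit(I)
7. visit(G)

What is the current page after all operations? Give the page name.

After 1 (visit(T)): cur=T back=1 fwd=0
After 2 (visit(W)): cur=W back=2 fwd=0
After 3 (back): cur=T back=1 fwd=1
After 4 (visit(A)): cur=A back=2 fwd=0
After 5 (visit(J)): cur=J back=3 fwd=0
After 6 (visit(I)): cur=I back=4 fwd=0
After 7 (visit(G)): cur=G back=5 fwd=0

Answer: G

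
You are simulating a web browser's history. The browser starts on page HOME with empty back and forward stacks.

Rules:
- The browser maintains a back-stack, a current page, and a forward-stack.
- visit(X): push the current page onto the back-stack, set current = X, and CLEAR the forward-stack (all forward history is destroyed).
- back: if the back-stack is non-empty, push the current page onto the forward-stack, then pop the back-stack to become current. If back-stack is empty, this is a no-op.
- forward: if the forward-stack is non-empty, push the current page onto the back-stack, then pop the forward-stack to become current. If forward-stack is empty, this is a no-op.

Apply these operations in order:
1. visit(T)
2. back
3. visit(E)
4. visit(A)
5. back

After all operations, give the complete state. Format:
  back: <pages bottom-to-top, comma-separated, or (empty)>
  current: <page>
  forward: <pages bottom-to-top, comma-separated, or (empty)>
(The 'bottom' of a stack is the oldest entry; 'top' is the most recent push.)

Answer: back: HOME
current: E
forward: A

Derivation:
After 1 (visit(T)): cur=T back=1 fwd=0
After 2 (back): cur=HOME back=0 fwd=1
After 3 (visit(E)): cur=E back=1 fwd=0
After 4 (visit(A)): cur=A back=2 fwd=0
After 5 (back): cur=E back=1 fwd=1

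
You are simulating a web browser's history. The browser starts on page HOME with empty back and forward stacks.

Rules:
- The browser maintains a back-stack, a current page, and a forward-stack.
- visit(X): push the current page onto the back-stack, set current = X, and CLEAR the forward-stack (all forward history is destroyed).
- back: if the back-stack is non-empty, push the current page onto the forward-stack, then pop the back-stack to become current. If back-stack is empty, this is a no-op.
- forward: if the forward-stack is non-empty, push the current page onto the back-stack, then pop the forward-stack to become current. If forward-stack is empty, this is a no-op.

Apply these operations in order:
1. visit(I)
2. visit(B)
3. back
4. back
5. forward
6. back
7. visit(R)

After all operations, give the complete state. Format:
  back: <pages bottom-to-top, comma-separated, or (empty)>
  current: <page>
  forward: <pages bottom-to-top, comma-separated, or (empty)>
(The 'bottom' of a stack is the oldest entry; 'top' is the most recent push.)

Answer: back: HOME
current: R
forward: (empty)

Derivation:
After 1 (visit(I)): cur=I back=1 fwd=0
After 2 (visit(B)): cur=B back=2 fwd=0
After 3 (back): cur=I back=1 fwd=1
After 4 (back): cur=HOME back=0 fwd=2
After 5 (forward): cur=I back=1 fwd=1
After 6 (back): cur=HOME back=0 fwd=2
After 7 (visit(R)): cur=R back=1 fwd=0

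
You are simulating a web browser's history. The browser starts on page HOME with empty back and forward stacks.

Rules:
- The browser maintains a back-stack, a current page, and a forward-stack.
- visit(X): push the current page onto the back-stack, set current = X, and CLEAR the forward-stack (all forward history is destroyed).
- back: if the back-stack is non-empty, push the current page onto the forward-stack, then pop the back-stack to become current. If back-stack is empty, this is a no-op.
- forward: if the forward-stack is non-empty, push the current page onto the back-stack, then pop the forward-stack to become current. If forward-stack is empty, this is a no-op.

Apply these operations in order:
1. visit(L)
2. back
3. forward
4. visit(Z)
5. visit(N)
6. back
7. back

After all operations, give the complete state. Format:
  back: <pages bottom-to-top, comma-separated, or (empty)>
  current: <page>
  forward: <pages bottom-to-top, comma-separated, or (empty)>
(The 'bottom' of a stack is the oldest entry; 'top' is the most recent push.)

Answer: back: HOME
current: L
forward: N,Z

Derivation:
After 1 (visit(L)): cur=L back=1 fwd=0
After 2 (back): cur=HOME back=0 fwd=1
After 3 (forward): cur=L back=1 fwd=0
After 4 (visit(Z)): cur=Z back=2 fwd=0
After 5 (visit(N)): cur=N back=3 fwd=0
After 6 (back): cur=Z back=2 fwd=1
After 7 (back): cur=L back=1 fwd=2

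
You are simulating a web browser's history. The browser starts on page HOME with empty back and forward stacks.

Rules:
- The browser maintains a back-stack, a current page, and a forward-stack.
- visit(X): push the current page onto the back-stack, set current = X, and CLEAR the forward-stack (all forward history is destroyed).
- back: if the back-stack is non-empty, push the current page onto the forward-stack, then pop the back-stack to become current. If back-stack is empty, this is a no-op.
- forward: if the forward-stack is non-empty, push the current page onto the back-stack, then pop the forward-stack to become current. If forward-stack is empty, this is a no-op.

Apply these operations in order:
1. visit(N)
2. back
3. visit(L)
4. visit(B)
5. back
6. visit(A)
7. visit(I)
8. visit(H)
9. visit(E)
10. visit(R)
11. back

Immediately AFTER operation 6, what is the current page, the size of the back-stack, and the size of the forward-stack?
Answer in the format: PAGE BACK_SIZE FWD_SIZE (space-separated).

After 1 (visit(N)): cur=N back=1 fwd=0
After 2 (back): cur=HOME back=0 fwd=1
After 3 (visit(L)): cur=L back=1 fwd=0
After 4 (visit(B)): cur=B back=2 fwd=0
After 5 (back): cur=L back=1 fwd=1
After 6 (visit(A)): cur=A back=2 fwd=0

A 2 0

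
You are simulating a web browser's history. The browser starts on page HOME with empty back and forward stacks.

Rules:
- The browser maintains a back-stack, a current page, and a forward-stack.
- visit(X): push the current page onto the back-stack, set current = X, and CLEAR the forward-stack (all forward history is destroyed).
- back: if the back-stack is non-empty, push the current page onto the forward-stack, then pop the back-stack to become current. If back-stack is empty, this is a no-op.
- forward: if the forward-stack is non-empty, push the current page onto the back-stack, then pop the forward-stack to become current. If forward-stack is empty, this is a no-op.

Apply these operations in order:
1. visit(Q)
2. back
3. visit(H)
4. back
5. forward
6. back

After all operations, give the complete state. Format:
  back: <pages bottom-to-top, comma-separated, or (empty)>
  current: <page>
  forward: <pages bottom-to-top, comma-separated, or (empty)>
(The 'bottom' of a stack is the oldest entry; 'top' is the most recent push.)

Answer: back: (empty)
current: HOME
forward: H

Derivation:
After 1 (visit(Q)): cur=Q back=1 fwd=0
After 2 (back): cur=HOME back=0 fwd=1
After 3 (visit(H)): cur=H back=1 fwd=0
After 4 (back): cur=HOME back=0 fwd=1
After 5 (forward): cur=H back=1 fwd=0
After 6 (back): cur=HOME back=0 fwd=1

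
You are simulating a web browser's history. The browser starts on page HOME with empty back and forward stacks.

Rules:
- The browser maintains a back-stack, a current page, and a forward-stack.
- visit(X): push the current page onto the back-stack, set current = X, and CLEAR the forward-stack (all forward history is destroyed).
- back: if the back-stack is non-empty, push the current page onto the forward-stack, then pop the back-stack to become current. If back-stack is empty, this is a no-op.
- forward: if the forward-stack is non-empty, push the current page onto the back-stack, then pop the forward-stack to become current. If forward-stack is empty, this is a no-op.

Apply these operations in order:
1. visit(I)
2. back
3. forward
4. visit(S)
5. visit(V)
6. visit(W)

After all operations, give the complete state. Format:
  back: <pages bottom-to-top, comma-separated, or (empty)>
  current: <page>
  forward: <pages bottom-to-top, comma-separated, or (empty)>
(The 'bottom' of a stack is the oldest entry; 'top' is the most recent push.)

After 1 (visit(I)): cur=I back=1 fwd=0
After 2 (back): cur=HOME back=0 fwd=1
After 3 (forward): cur=I back=1 fwd=0
After 4 (visit(S)): cur=S back=2 fwd=0
After 5 (visit(V)): cur=V back=3 fwd=0
After 6 (visit(W)): cur=W back=4 fwd=0

Answer: back: HOME,I,S,V
current: W
forward: (empty)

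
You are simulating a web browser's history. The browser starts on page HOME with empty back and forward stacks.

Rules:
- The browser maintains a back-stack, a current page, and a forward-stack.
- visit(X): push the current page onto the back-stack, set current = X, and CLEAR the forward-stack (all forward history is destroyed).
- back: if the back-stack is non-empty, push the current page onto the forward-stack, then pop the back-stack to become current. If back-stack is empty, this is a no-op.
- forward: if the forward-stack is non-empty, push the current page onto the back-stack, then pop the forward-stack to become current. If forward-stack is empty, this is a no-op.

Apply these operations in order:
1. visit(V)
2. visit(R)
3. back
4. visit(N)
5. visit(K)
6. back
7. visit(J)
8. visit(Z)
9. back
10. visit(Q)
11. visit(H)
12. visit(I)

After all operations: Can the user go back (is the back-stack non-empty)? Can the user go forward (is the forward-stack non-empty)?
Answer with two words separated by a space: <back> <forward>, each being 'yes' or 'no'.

After 1 (visit(V)): cur=V back=1 fwd=0
After 2 (visit(R)): cur=R back=2 fwd=0
After 3 (back): cur=V back=1 fwd=1
After 4 (visit(N)): cur=N back=2 fwd=0
After 5 (visit(K)): cur=K back=3 fwd=0
After 6 (back): cur=N back=2 fwd=1
After 7 (visit(J)): cur=J back=3 fwd=0
After 8 (visit(Z)): cur=Z back=4 fwd=0
After 9 (back): cur=J back=3 fwd=1
After 10 (visit(Q)): cur=Q back=4 fwd=0
After 11 (visit(H)): cur=H back=5 fwd=0
After 12 (visit(I)): cur=I back=6 fwd=0

Answer: yes no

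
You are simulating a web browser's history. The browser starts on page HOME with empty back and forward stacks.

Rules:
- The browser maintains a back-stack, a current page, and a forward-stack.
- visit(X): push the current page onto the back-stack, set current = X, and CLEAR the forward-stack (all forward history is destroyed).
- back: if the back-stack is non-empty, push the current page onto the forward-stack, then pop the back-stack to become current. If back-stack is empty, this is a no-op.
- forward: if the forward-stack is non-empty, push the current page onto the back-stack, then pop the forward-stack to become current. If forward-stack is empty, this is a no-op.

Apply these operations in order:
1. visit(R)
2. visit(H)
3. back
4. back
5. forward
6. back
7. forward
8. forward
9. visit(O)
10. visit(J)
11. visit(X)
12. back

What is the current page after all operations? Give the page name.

After 1 (visit(R)): cur=R back=1 fwd=0
After 2 (visit(H)): cur=H back=2 fwd=0
After 3 (back): cur=R back=1 fwd=1
After 4 (back): cur=HOME back=0 fwd=2
After 5 (forward): cur=R back=1 fwd=1
After 6 (back): cur=HOME back=0 fwd=2
After 7 (forward): cur=R back=1 fwd=1
After 8 (forward): cur=H back=2 fwd=0
After 9 (visit(O)): cur=O back=3 fwd=0
After 10 (visit(J)): cur=J back=4 fwd=0
After 11 (visit(X)): cur=X back=5 fwd=0
After 12 (back): cur=J back=4 fwd=1

Answer: J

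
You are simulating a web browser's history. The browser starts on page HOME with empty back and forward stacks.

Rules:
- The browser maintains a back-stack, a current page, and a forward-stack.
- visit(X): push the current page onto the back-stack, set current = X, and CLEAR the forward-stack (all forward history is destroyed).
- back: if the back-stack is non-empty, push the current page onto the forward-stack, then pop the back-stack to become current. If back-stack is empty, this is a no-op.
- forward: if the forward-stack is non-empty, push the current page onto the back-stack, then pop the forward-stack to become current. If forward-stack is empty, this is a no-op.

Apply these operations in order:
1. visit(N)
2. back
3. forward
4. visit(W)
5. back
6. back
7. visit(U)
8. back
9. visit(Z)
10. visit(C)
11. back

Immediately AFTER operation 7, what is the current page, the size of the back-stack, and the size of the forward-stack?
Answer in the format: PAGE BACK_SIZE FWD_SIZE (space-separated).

After 1 (visit(N)): cur=N back=1 fwd=0
After 2 (back): cur=HOME back=0 fwd=1
After 3 (forward): cur=N back=1 fwd=0
After 4 (visit(W)): cur=W back=2 fwd=0
After 5 (back): cur=N back=1 fwd=1
After 6 (back): cur=HOME back=0 fwd=2
After 7 (visit(U)): cur=U back=1 fwd=0

U 1 0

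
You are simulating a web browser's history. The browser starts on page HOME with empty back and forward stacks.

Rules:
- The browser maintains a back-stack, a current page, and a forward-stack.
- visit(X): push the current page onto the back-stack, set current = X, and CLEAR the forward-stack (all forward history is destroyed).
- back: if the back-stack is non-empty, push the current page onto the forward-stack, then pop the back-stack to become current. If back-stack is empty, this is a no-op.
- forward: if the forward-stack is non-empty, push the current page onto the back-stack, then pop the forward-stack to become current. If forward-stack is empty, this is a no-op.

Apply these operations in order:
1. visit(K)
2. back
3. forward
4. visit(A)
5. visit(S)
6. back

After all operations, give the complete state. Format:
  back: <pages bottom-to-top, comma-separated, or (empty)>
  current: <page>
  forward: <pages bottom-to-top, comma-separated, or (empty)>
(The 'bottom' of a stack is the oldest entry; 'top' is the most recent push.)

Answer: back: HOME,K
current: A
forward: S

Derivation:
After 1 (visit(K)): cur=K back=1 fwd=0
After 2 (back): cur=HOME back=0 fwd=1
After 3 (forward): cur=K back=1 fwd=0
After 4 (visit(A)): cur=A back=2 fwd=0
After 5 (visit(S)): cur=S back=3 fwd=0
After 6 (back): cur=A back=2 fwd=1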